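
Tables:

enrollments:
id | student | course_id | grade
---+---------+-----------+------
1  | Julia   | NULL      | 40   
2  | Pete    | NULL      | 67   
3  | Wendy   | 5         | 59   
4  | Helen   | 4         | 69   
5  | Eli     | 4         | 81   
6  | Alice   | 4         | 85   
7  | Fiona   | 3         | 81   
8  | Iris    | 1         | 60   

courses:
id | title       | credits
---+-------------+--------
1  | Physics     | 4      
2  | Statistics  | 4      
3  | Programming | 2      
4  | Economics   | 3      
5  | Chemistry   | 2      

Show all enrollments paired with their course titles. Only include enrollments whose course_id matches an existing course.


INNER JOIN keeps only enrollments rows whose course_id matches an id in courses. Walk through each enrollment:
  - enrollment 1 (Julia): course_id=NULL, no match -> dropped
  - enrollment 2 (Pete): course_id=NULL, no match -> dropped
  - enrollment 3 (Wendy): course_id=5 -> matches Chemistry
  - enrollment 4 (Helen): course_id=4 -> matches Economics
  - enrollment 5 (Eli): course_id=4 -> matches Economics
  - enrollment 6 (Alice): course_id=4 -> matches Economics
  - enrollment 7 (Fiona): course_id=3 -> matches Programming
  - enrollment 8 (Iris): course_id=1 -> matches Physics
So 2 of 8 rows are dropped.

SQL:
SELECT a.student, b.title AS course
FROM enrollments a
INNER JOIN courses b ON a.course_id = b.id

Result:
student | course     
--------+------------
Wendy   | Chemistry  
Helen   | Economics  
Eli     | Economics  
Alice   | Economics  
Fiona   | Programming
Iris    | Physics    


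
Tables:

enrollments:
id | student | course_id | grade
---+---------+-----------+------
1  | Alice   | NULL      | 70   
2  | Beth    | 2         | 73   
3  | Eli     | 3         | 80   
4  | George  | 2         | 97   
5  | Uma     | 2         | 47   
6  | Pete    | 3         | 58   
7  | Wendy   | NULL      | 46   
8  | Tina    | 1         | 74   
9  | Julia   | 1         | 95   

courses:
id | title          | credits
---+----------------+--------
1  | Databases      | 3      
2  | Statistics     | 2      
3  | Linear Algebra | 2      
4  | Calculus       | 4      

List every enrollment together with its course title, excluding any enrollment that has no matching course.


INNER JOIN keeps only enrollments rows whose course_id matches an id in courses. Walk through each enrollment:
  - enrollment 1 (Alice): course_id=NULL, no match -> dropped
  - enrollment 2 (Beth): course_id=2 -> matches Statistics
  - enrollment 3 (Eli): course_id=3 -> matches Linear Algebra
  - enrollment 4 (George): course_id=2 -> matches Statistics
  - enrollment 5 (Uma): course_id=2 -> matches Statistics
  - enrollment 6 (Pete): course_id=3 -> matches Linear Algebra
  - enrollment 7 (Wendy): course_id=NULL, no match -> dropped
  - enrollment 8 (Tina): course_id=1 -> matches Databases
  - enrollment 9 (Julia): course_id=1 -> matches Databases
So 2 of 9 rows are dropped.

SQL:
SELECT a.student, b.title AS course
FROM enrollments a
INNER JOIN courses b ON a.course_id = b.id

Result:
student | course        
--------+---------------
Beth    | Statistics    
Eli     | Linear Algebra
George  | Statistics    
Uma     | Statistics    
Pete    | Linear Algebra
Tina    | Databases     
Julia   | Databases     


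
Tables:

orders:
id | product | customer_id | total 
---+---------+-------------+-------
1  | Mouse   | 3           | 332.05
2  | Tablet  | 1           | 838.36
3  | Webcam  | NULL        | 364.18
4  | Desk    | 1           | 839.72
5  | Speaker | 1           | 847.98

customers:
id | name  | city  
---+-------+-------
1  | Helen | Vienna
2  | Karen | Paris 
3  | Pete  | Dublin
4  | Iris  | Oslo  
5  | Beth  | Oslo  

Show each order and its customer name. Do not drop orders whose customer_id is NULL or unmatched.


LEFT JOIN keeps every row from orders (the left table); where customer_id has no match in customers, the customer columns become NULL. Walk through each order:
  - order 1 (Mouse): customer_id=3 -> matches Pete
  - order 2 (Tablet): customer_id=1 -> matches Helen
  - order 3 (Webcam): customer_id=NULL, no match -> kept with NULL
  - order 4 (Desk): customer_id=1 -> matches Helen
  - order 5 (Speaker): customer_id=1 -> matches Helen
All 5 rows appear; 1 has NULL customer.

SQL:
SELECT a.product, b.name AS customer
FROM orders a
LEFT JOIN customers b ON a.customer_id = b.id

Result:
product | customer
--------+---------
Mouse   | Pete    
Tablet  | Helen   
Webcam  | NULL    
Desk    | Helen   
Speaker | Helen   


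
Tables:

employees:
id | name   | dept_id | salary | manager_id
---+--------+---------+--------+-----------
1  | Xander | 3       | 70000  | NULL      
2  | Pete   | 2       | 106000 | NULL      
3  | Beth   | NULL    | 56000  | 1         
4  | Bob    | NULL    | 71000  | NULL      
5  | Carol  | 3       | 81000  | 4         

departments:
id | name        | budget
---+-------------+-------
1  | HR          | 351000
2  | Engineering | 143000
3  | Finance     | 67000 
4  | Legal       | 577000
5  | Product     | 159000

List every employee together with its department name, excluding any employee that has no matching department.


INNER JOIN keeps only employees rows whose dept_id matches an id in departments. Walk through each employee:
  - employee 1 (Xander): dept_id=3 -> matches Finance
  - employee 2 (Pete): dept_id=2 -> matches Engineering
  - employee 3 (Beth): dept_id=NULL, no match -> dropped
  - employee 4 (Bob): dept_id=NULL, no match -> dropped
  - employee 5 (Carol): dept_id=3 -> matches Finance
So 2 of 5 rows are dropped.

SQL:
SELECT a.name, b.name AS department
FROM employees a
INNER JOIN departments b ON a.dept_id = b.id

Result:
name   | department 
-------+------------
Xander | Finance    
Pete   | Engineering
Carol  | Finance    


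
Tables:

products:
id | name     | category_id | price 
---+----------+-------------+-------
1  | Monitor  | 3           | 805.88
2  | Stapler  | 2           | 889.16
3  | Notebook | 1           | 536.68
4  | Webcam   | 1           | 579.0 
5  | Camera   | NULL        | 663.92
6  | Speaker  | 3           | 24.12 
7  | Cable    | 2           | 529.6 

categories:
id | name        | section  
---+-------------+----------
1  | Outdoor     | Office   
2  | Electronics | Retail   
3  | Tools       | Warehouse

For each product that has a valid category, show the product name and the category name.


INNER JOIN keeps only products rows whose category_id matches an id in categories. Walk through each product:
  - product 1 (Monitor): category_id=3 -> matches Tools
  - product 2 (Stapler): category_id=2 -> matches Electronics
  - product 3 (Notebook): category_id=1 -> matches Outdoor
  - product 4 (Webcam): category_id=1 -> matches Outdoor
  - product 5 (Camera): category_id=NULL, no match -> dropped
  - product 6 (Speaker): category_id=3 -> matches Tools
  - product 7 (Cable): category_id=2 -> matches Electronics
So 1 of 7 rows is dropped.

SQL:
SELECT a.name, b.name AS category
FROM products a
INNER JOIN categories b ON a.category_id = b.id

Result:
name     | category   
---------+------------
Monitor  | Tools      
Stapler  | Electronics
Notebook | Outdoor    
Webcam   | Outdoor    
Speaker  | Tools      
Cable    | Electronics


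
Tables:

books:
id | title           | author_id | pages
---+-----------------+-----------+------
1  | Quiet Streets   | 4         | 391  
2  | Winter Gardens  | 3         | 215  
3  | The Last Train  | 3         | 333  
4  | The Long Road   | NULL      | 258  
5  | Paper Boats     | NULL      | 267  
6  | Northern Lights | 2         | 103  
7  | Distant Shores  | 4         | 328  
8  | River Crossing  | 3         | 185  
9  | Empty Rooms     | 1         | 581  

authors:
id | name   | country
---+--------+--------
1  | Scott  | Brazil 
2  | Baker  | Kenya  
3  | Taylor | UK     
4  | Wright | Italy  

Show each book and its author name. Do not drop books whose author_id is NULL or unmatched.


LEFT JOIN keeps every row from books (the left table); where author_id has no match in authors, the author columns become NULL. Walk through each book:
  - book 1 (Quiet Streets): author_id=4 -> matches Wright
  - book 2 (Winter Gardens): author_id=3 -> matches Taylor
  - book 3 (The Last Train): author_id=3 -> matches Taylor
  - book 4 (The Long Road): author_id=NULL, no match -> kept with NULL
  - book 5 (Paper Boats): author_id=NULL, no match -> kept with NULL
  - book 6 (Northern Lights): author_id=2 -> matches Baker
  - book 7 (Distant Shores): author_id=4 -> matches Wright
  - book 8 (River Crossing): author_id=3 -> matches Taylor
  - book 9 (Empty Rooms): author_id=1 -> matches Scott
All 9 rows appear; 2 have NULL author.

SQL:
SELECT a.title, b.name AS author
FROM books a
LEFT JOIN authors b ON a.author_id = b.id

Result:
title           | author
----------------+-------
Quiet Streets   | Wright
Winter Gardens  | Taylor
The Last Train  | Taylor
The Long Road   | NULL  
Paper Boats     | NULL  
Northern Lights | Baker 
Distant Shores  | Wright
River Crossing  | Taylor
Empty Rooms     | Scott 


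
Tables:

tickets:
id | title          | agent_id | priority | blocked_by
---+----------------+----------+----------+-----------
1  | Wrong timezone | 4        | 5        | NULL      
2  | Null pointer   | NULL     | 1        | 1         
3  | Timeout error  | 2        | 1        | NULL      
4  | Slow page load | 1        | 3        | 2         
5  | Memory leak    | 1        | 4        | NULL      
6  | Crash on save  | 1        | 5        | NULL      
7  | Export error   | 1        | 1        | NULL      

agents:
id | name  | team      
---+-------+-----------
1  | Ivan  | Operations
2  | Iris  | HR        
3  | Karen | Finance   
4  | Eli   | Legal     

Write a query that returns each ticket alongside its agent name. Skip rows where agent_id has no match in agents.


INNER JOIN keeps only tickets rows whose agent_id matches an id in agents. Walk through each ticket:
  - ticket 1 (Wrong timezone): agent_id=4 -> matches Eli
  - ticket 2 (Null pointer): agent_id=NULL, no match -> dropped
  - ticket 3 (Timeout error): agent_id=2 -> matches Iris
  - ticket 4 (Slow page load): agent_id=1 -> matches Ivan
  - ticket 5 (Memory leak): agent_id=1 -> matches Ivan
  - ticket 6 (Crash on save): agent_id=1 -> matches Ivan
  - ticket 7 (Export error): agent_id=1 -> matches Ivan
So 1 of 7 rows is dropped.

SQL:
SELECT a.title, b.name AS agent
FROM tickets a
INNER JOIN agents b ON a.agent_id = b.id

Result:
title          | agent
---------------+------
Wrong timezone | Eli  
Timeout error  | Iris 
Slow page load | Ivan 
Memory leak    | Ivan 
Crash on save  | Ivan 
Export error   | Ivan 


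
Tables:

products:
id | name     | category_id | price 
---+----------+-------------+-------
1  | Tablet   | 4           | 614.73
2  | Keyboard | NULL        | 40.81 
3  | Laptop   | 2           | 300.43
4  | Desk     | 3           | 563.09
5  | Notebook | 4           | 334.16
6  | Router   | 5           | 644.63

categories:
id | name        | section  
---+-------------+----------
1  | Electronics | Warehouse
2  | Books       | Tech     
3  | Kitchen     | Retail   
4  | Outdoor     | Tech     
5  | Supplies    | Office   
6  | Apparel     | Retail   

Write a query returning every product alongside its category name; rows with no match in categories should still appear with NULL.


LEFT JOIN keeps every row from products (the left table); where category_id has no match in categories, the category columns become NULL. Walk through each product:
  - product 1 (Tablet): category_id=4 -> matches Outdoor
  - product 2 (Keyboard): category_id=NULL, no match -> kept with NULL
  - product 3 (Laptop): category_id=2 -> matches Books
  - product 4 (Desk): category_id=3 -> matches Kitchen
  - product 5 (Notebook): category_id=4 -> matches Outdoor
  - product 6 (Router): category_id=5 -> matches Supplies
All 6 rows appear; 1 has NULL category.

SQL:
SELECT a.name, b.name AS category
FROM products a
LEFT JOIN categories b ON a.category_id = b.id

Result:
name     | category
---------+---------
Tablet   | Outdoor 
Keyboard | NULL    
Laptop   | Books   
Desk     | Kitchen 
Notebook | Outdoor 
Router   | Supplies


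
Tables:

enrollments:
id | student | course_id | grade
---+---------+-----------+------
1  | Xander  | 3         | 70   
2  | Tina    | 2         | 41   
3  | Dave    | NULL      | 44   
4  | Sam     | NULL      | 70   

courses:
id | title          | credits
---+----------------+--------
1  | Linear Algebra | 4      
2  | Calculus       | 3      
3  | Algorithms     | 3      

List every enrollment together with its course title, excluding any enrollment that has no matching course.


INNER JOIN keeps only enrollments rows whose course_id matches an id in courses. Walk through each enrollment:
  - enrollment 1 (Xander): course_id=3 -> matches Algorithms
  - enrollment 2 (Tina): course_id=2 -> matches Calculus
  - enrollment 3 (Dave): course_id=NULL, no match -> dropped
  - enrollment 4 (Sam): course_id=NULL, no match -> dropped
So 2 of 4 rows are dropped.

SQL:
SELECT a.student, b.title AS course
FROM enrollments a
INNER JOIN courses b ON a.course_id = b.id

Result:
student | course    
--------+-----------
Xander  | Algorithms
Tina    | Calculus  


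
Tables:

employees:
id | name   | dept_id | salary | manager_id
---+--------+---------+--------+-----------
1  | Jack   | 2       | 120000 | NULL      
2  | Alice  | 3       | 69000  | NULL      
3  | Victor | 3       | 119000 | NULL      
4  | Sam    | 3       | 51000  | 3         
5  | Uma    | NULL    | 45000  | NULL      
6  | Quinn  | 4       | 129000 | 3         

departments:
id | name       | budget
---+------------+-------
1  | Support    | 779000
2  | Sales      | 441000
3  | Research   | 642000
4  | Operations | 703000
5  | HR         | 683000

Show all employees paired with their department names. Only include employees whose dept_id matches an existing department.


INNER JOIN keeps only employees rows whose dept_id matches an id in departments. Walk through each employee:
  - employee 1 (Jack): dept_id=2 -> matches Sales
  - employee 2 (Alice): dept_id=3 -> matches Research
  - employee 3 (Victor): dept_id=3 -> matches Research
  - employee 4 (Sam): dept_id=3 -> matches Research
  - employee 5 (Uma): dept_id=NULL, no match -> dropped
  - employee 6 (Quinn): dept_id=4 -> matches Operations
So 1 of 6 rows is dropped.

SQL:
SELECT a.name, b.name AS department
FROM employees a
INNER JOIN departments b ON a.dept_id = b.id

Result:
name   | department
-------+-----------
Jack   | Sales     
Alice  | Research  
Victor | Research  
Sam    | Research  
Quinn  | Operations


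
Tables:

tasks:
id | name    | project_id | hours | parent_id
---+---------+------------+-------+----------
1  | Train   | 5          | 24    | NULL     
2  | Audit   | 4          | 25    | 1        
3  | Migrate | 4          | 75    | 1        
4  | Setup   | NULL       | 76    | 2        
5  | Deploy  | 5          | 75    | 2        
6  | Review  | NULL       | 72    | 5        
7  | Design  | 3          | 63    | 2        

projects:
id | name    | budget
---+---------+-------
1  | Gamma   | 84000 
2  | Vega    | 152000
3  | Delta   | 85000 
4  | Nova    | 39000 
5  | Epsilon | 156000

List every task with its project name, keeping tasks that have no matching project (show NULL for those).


LEFT JOIN keeps every row from tasks (the left table); where project_id has no match in projects, the project columns become NULL. Walk through each task:
  - task 1 (Train): project_id=5 -> matches Epsilon
  - task 2 (Audit): project_id=4 -> matches Nova
  - task 3 (Migrate): project_id=4 -> matches Nova
  - task 4 (Setup): project_id=NULL, no match -> kept with NULL
  - task 5 (Deploy): project_id=5 -> matches Epsilon
  - task 6 (Review): project_id=NULL, no match -> kept with NULL
  - task 7 (Design): project_id=3 -> matches Delta
All 7 rows appear; 2 have NULL project.

SQL:
SELECT a.name, b.name AS project
FROM tasks a
LEFT JOIN projects b ON a.project_id = b.id

Result:
name    | project
--------+--------
Train   | Epsilon
Audit   | Nova   
Migrate | Nova   
Setup   | NULL   
Deploy  | Epsilon
Review  | NULL   
Design  | Delta  


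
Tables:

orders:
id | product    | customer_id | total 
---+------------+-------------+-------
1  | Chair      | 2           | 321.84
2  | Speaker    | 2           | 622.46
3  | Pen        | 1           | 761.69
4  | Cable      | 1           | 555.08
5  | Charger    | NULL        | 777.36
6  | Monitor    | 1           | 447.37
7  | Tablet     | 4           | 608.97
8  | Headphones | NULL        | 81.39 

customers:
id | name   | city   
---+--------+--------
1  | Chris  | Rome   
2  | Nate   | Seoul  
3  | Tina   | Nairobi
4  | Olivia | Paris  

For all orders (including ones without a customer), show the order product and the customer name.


LEFT JOIN keeps every row from orders (the left table); where customer_id has no match in customers, the customer columns become NULL. Walk through each order:
  - order 1 (Chair): customer_id=2 -> matches Nate
  - order 2 (Speaker): customer_id=2 -> matches Nate
  - order 3 (Pen): customer_id=1 -> matches Chris
  - order 4 (Cable): customer_id=1 -> matches Chris
  - order 5 (Charger): customer_id=NULL, no match -> kept with NULL
  - order 6 (Monitor): customer_id=1 -> matches Chris
  - order 7 (Tablet): customer_id=4 -> matches Olivia
  - order 8 (Headphones): customer_id=NULL, no match -> kept with NULL
All 8 rows appear; 2 have NULL customer.

SQL:
SELECT a.product, b.name AS customer
FROM orders a
LEFT JOIN customers b ON a.customer_id = b.id

Result:
product    | customer
-----------+---------
Chair      | Nate    
Speaker    | Nate    
Pen        | Chris   
Cable      | Chris   
Charger    | NULL    
Monitor    | Chris   
Tablet     | Olivia  
Headphones | NULL    


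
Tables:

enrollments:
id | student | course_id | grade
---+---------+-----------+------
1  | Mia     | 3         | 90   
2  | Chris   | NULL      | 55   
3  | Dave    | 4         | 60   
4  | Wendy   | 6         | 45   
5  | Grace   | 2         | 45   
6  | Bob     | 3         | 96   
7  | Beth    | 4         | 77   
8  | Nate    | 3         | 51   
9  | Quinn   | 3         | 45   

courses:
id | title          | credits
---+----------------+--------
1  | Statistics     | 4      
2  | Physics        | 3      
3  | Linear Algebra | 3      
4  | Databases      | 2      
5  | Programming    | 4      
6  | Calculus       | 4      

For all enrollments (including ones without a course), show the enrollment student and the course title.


LEFT JOIN keeps every row from enrollments (the left table); where course_id has no match in courses, the course columns become NULL. Walk through each enrollment:
  - enrollment 1 (Mia): course_id=3 -> matches Linear Algebra
  - enrollment 2 (Chris): course_id=NULL, no match -> kept with NULL
  - enrollment 3 (Dave): course_id=4 -> matches Databases
  - enrollment 4 (Wendy): course_id=6 -> matches Calculus
  - enrollment 5 (Grace): course_id=2 -> matches Physics
  - enrollment 6 (Bob): course_id=3 -> matches Linear Algebra
  - enrollment 7 (Beth): course_id=4 -> matches Databases
  - enrollment 8 (Nate): course_id=3 -> matches Linear Algebra
  - enrollment 9 (Quinn): course_id=3 -> matches Linear Algebra
All 9 rows appear; 1 has NULL course.

SQL:
SELECT a.student, b.title AS course
FROM enrollments a
LEFT JOIN courses b ON a.course_id = b.id

Result:
student | course        
--------+---------------
Mia     | Linear Algebra
Chris   | NULL          
Dave    | Databases     
Wendy   | Calculus      
Grace   | Physics       
Bob     | Linear Algebra
Beth    | Databases     
Nate    | Linear Algebra
Quinn   | Linear Algebra


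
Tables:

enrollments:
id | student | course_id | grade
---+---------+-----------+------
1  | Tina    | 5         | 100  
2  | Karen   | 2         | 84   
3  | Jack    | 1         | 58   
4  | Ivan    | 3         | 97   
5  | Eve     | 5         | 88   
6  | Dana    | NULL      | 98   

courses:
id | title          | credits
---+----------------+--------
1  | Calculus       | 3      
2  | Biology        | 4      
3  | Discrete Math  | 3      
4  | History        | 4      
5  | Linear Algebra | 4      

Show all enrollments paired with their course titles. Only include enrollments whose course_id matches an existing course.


INNER JOIN keeps only enrollments rows whose course_id matches an id in courses. Walk through each enrollment:
  - enrollment 1 (Tina): course_id=5 -> matches Linear Algebra
  - enrollment 2 (Karen): course_id=2 -> matches Biology
  - enrollment 3 (Jack): course_id=1 -> matches Calculus
  - enrollment 4 (Ivan): course_id=3 -> matches Discrete Math
  - enrollment 5 (Eve): course_id=5 -> matches Linear Algebra
  - enrollment 6 (Dana): course_id=NULL, no match -> dropped
So 1 of 6 rows is dropped.

SQL:
SELECT a.student, b.title AS course
FROM enrollments a
INNER JOIN courses b ON a.course_id = b.id

Result:
student | course        
--------+---------------
Tina    | Linear Algebra
Karen   | Biology       
Jack    | Calculus      
Ivan    | Discrete Math 
Eve     | Linear Algebra


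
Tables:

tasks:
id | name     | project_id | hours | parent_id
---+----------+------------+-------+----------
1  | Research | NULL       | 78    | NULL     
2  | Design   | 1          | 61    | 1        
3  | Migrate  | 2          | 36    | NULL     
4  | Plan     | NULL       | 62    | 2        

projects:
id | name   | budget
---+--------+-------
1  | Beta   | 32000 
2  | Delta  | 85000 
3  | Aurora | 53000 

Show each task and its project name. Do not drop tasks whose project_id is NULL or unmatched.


LEFT JOIN keeps every row from tasks (the left table); where project_id has no match in projects, the project columns become NULL. Walk through each task:
  - task 1 (Research): project_id=NULL, no match -> kept with NULL
  - task 2 (Design): project_id=1 -> matches Beta
  - task 3 (Migrate): project_id=2 -> matches Delta
  - task 4 (Plan): project_id=NULL, no match -> kept with NULL
All 4 rows appear; 2 have NULL project.

SQL:
SELECT a.name, b.name AS project
FROM tasks a
LEFT JOIN projects b ON a.project_id = b.id

Result:
name     | project
---------+--------
Research | NULL   
Design   | Beta   
Migrate  | Delta  
Plan     | NULL   


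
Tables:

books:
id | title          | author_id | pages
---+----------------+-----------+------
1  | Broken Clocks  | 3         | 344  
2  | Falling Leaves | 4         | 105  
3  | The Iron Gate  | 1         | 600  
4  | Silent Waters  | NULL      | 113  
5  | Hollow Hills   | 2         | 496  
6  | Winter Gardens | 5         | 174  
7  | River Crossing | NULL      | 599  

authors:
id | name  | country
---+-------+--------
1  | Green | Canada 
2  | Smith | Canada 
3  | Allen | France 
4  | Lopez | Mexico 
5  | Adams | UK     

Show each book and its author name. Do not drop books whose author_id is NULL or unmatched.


LEFT JOIN keeps every row from books (the left table); where author_id has no match in authors, the author columns become NULL. Walk through each book:
  - book 1 (Broken Clocks): author_id=3 -> matches Allen
  - book 2 (Falling Leaves): author_id=4 -> matches Lopez
  - book 3 (The Iron Gate): author_id=1 -> matches Green
  - book 4 (Silent Waters): author_id=NULL, no match -> kept with NULL
  - book 5 (Hollow Hills): author_id=2 -> matches Smith
  - book 6 (Winter Gardens): author_id=5 -> matches Adams
  - book 7 (River Crossing): author_id=NULL, no match -> kept with NULL
All 7 rows appear; 2 have NULL author.

SQL:
SELECT a.title, b.name AS author
FROM books a
LEFT JOIN authors b ON a.author_id = b.id

Result:
title          | author
---------------+-------
Broken Clocks  | Allen 
Falling Leaves | Lopez 
The Iron Gate  | Green 
Silent Waters  | NULL  
Hollow Hills   | Smith 
Winter Gardens | Adams 
River Crossing | NULL  


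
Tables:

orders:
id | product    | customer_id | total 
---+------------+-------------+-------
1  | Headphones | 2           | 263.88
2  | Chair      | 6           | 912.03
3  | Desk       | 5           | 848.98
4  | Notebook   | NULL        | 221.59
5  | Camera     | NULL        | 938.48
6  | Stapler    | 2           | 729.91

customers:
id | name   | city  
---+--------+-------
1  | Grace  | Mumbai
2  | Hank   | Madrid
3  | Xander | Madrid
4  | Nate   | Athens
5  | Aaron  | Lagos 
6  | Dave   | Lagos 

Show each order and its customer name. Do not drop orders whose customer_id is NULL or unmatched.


LEFT JOIN keeps every row from orders (the left table); where customer_id has no match in customers, the customer columns become NULL. Walk through each order:
  - order 1 (Headphones): customer_id=2 -> matches Hank
  - order 2 (Chair): customer_id=6 -> matches Dave
  - order 3 (Desk): customer_id=5 -> matches Aaron
  - order 4 (Notebook): customer_id=NULL, no match -> kept with NULL
  - order 5 (Camera): customer_id=NULL, no match -> kept with NULL
  - order 6 (Stapler): customer_id=2 -> matches Hank
All 6 rows appear; 2 have NULL customer.

SQL:
SELECT a.product, b.name AS customer
FROM orders a
LEFT JOIN customers b ON a.customer_id = b.id

Result:
product    | customer
-----------+---------
Headphones | Hank    
Chair      | Dave    
Desk       | Aaron   
Notebook   | NULL    
Camera     | NULL    
Stapler    | Hank    


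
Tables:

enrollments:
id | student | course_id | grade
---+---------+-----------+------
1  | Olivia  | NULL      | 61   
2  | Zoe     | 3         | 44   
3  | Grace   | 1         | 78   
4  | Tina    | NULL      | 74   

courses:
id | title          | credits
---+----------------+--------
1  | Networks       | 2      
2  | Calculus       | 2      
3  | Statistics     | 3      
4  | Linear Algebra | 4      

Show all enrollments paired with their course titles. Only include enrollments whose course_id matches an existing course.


INNER JOIN keeps only enrollments rows whose course_id matches an id in courses. Walk through each enrollment:
  - enrollment 1 (Olivia): course_id=NULL, no match -> dropped
  - enrollment 2 (Zoe): course_id=3 -> matches Statistics
  - enrollment 3 (Grace): course_id=1 -> matches Networks
  - enrollment 4 (Tina): course_id=NULL, no match -> dropped
So 2 of 4 rows are dropped.

SQL:
SELECT a.student, b.title AS course
FROM enrollments a
INNER JOIN courses b ON a.course_id = b.id

Result:
student | course    
--------+-----------
Zoe     | Statistics
Grace   | Networks  


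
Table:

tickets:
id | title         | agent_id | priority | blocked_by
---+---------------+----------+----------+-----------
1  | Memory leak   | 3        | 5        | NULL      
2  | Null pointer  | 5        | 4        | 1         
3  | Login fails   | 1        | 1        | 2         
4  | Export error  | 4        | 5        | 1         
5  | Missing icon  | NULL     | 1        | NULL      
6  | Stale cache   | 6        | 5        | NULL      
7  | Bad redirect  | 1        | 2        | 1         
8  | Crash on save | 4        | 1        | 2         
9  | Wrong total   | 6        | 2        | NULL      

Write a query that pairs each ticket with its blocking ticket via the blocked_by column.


This is a self-join: tickets is joined to a second copy of itself, matching each row's blocked_by to another row's id. Use LEFT JOIN so rows with blocked_by=NULL are kept.
  - ticket 1 (Memory leak): blocked_by=NULL -> NULL
  - ticket 2 (Null pointer): blocked_by=1 -> Memory leak
  - ticket 3 (Login fails): blocked_by=2 -> Null pointer
  - ticket 4 (Export error): blocked_by=1 -> Memory leak
  - ticket 5 (Missing icon): blocked_by=NULL -> NULL
  - ticket 6 (Stale cache): blocked_by=NULL -> NULL
  - ticket 7 (Bad redirect): blocked_by=1 -> Memory leak
  - ticket 8 (Crash on save): blocked_by=2 -> Null pointer
  - ticket 9 (Wrong total): blocked_by=NULL -> NULL

SQL:
SELECT a.title AS item, b.title AS blocked_by
FROM tickets a
LEFT JOIN tickets b ON a.blocked_by = b.id

Result:
item          | blocked_by  
--------------+-------------
Memory leak   | NULL        
Null pointer  | Memory leak 
Login fails   | Null pointer
Export error  | Memory leak 
Missing icon  | NULL        
Stale cache   | NULL        
Bad redirect  | Memory leak 
Crash on save | Null pointer
Wrong total   | NULL        


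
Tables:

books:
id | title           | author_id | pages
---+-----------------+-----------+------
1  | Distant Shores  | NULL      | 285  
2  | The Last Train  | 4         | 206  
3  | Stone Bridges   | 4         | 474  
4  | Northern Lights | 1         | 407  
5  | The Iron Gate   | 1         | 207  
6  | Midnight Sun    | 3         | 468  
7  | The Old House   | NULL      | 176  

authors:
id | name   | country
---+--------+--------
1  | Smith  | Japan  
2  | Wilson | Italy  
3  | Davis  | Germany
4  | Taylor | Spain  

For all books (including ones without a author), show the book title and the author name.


LEFT JOIN keeps every row from books (the left table); where author_id has no match in authors, the author columns become NULL. Walk through each book:
  - book 1 (Distant Shores): author_id=NULL, no match -> kept with NULL
  - book 2 (The Last Train): author_id=4 -> matches Taylor
  - book 3 (Stone Bridges): author_id=4 -> matches Taylor
  - book 4 (Northern Lights): author_id=1 -> matches Smith
  - book 5 (The Iron Gate): author_id=1 -> matches Smith
  - book 6 (Midnight Sun): author_id=3 -> matches Davis
  - book 7 (The Old House): author_id=NULL, no match -> kept with NULL
All 7 rows appear; 2 have NULL author.

SQL:
SELECT a.title, b.name AS author
FROM books a
LEFT JOIN authors b ON a.author_id = b.id

Result:
title           | author
----------------+-------
Distant Shores  | NULL  
The Last Train  | Taylor
Stone Bridges   | Taylor
Northern Lights | Smith 
The Iron Gate   | Smith 
Midnight Sun    | Davis 
The Old House   | NULL  


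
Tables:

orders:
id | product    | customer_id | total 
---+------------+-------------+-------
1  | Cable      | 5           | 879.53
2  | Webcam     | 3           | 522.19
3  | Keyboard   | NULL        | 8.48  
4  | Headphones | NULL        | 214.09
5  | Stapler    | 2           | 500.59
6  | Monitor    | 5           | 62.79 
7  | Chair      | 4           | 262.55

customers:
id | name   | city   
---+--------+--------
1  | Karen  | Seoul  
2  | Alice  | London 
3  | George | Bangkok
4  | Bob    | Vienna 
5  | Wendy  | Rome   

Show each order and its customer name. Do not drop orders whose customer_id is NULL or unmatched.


LEFT JOIN keeps every row from orders (the left table); where customer_id has no match in customers, the customer columns become NULL. Walk through each order:
  - order 1 (Cable): customer_id=5 -> matches Wendy
  - order 2 (Webcam): customer_id=3 -> matches George
  - order 3 (Keyboard): customer_id=NULL, no match -> kept with NULL
  - order 4 (Headphones): customer_id=NULL, no match -> kept with NULL
  - order 5 (Stapler): customer_id=2 -> matches Alice
  - order 6 (Monitor): customer_id=5 -> matches Wendy
  - order 7 (Chair): customer_id=4 -> matches Bob
All 7 rows appear; 2 have NULL customer.

SQL:
SELECT a.product, b.name AS customer
FROM orders a
LEFT JOIN customers b ON a.customer_id = b.id

Result:
product    | customer
-----------+---------
Cable      | Wendy   
Webcam     | George  
Keyboard   | NULL    
Headphones | NULL    
Stapler    | Alice   
Monitor    | Wendy   
Chair      | Bob     


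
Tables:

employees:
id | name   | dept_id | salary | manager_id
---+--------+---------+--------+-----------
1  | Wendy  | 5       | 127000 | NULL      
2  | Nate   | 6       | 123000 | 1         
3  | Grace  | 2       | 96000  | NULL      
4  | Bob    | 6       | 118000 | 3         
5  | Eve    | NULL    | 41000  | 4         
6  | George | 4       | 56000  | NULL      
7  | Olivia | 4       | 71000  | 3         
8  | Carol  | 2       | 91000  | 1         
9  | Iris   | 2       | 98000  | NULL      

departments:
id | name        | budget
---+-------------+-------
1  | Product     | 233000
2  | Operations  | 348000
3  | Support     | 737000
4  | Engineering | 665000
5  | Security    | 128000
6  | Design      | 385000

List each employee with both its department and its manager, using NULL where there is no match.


Two LEFT JOINs from the same base table employees: one to departments via dept_id, one to employees itself via manager_id. Both are LEFT so every employee is preserved.
Match against departments:
  - employee 1 (Wendy): dept_id=5 -> matches Security
  - employee 2 (Nate): dept_id=6 -> matches Design
  - employee 3 (Grace): dept_id=2 -> matches Operations
  - employee 4 (Bob): dept_id=6 -> matches Design
  - employee 5 (Eve): dept_id=NULL, no match -> kept with NULL
  - employee 6 (George): dept_id=4 -> matches Engineering
  - employee 7 (Olivia): dept_id=4 -> matches Engineering
  - employee 8 (Carol): dept_id=2 -> matches Operations
  - employee 9 (Iris): dept_id=2 -> matches Operations
Match against employees (self):
  - employee 1 (Wendy): manager_id=NULL -> NULL
  - employee 2 (Nate): manager_id=1 -> Wendy
  - employee 3 (Grace): manager_id=NULL -> NULL
  - employee 4 (Bob): manager_id=3 -> Grace
  - employee 5 (Eve): manager_id=4 -> Bob
  - employee 6 (George): manager_id=NULL -> NULL
  - employee 7 (Olivia): manager_id=3 -> Grace
  - employee 8 (Carol): manager_id=1 -> Wendy
  - employee 9 (Iris): manager_id=NULL -> NULL

SQL:
SELECT a.name, b.name AS department, c.name AS manager
FROM employees a
LEFT JOIN departments b ON a.dept_id = b.id
LEFT JOIN employees c ON a.manager_id = c.id

Result:
name   | department  | manager
-------+-------------+--------
Wendy  | Security    | NULL   
Nate   | Design      | Wendy  
Grace  | Operations  | NULL   
Bob    | Design      | Grace  
Eve    | NULL        | Bob    
George | Engineering | NULL   
Olivia | Engineering | Grace  
Carol  | Operations  | Wendy  
Iris   | Operations  | NULL   


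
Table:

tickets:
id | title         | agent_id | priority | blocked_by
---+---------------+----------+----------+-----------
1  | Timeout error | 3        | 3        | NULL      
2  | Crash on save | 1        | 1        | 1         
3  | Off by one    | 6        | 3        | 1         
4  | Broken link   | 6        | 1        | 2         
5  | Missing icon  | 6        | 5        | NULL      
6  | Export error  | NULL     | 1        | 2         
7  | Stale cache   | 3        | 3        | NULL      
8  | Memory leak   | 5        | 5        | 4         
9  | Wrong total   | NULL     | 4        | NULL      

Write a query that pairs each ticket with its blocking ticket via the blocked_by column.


This is a self-join: tickets is joined to a second copy of itself, matching each row's blocked_by to another row's id. Use LEFT JOIN so rows with blocked_by=NULL are kept.
  - ticket 1 (Timeout error): blocked_by=NULL -> NULL
  - ticket 2 (Crash on save): blocked_by=1 -> Timeout error
  - ticket 3 (Off by one): blocked_by=1 -> Timeout error
  - ticket 4 (Broken link): blocked_by=2 -> Crash on save
  - ticket 5 (Missing icon): blocked_by=NULL -> NULL
  - ticket 6 (Export error): blocked_by=2 -> Crash on save
  - ticket 7 (Stale cache): blocked_by=NULL -> NULL
  - ticket 8 (Memory leak): blocked_by=4 -> Broken link
  - ticket 9 (Wrong total): blocked_by=NULL -> NULL

SQL:
SELECT a.title AS item, b.title AS blocked_by
FROM tickets a
LEFT JOIN tickets b ON a.blocked_by = b.id

Result:
item          | blocked_by   
--------------+--------------
Timeout error | NULL         
Crash on save | Timeout error
Off by one    | Timeout error
Broken link   | Crash on save
Missing icon  | NULL         
Export error  | Crash on save
Stale cache   | NULL         
Memory leak   | Broken link  
Wrong total   | NULL         


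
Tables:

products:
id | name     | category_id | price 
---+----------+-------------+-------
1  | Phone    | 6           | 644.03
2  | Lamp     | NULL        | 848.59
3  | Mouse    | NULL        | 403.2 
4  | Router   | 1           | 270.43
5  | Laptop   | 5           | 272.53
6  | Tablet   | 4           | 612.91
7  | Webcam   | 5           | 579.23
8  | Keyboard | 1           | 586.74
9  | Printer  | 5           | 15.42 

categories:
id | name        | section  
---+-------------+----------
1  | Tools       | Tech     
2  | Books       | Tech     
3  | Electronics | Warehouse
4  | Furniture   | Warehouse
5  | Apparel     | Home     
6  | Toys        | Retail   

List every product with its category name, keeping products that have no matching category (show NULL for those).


LEFT JOIN keeps every row from products (the left table); where category_id has no match in categories, the category columns become NULL. Walk through each product:
  - product 1 (Phone): category_id=6 -> matches Toys
  - product 2 (Lamp): category_id=NULL, no match -> kept with NULL
  - product 3 (Mouse): category_id=NULL, no match -> kept with NULL
  - product 4 (Router): category_id=1 -> matches Tools
  - product 5 (Laptop): category_id=5 -> matches Apparel
  - product 6 (Tablet): category_id=4 -> matches Furniture
  - product 7 (Webcam): category_id=5 -> matches Apparel
  - product 8 (Keyboard): category_id=1 -> matches Tools
  - product 9 (Printer): category_id=5 -> matches Apparel
All 9 rows appear; 2 have NULL category.

SQL:
SELECT a.name, b.name AS category
FROM products a
LEFT JOIN categories b ON a.category_id = b.id

Result:
name     | category 
---------+----------
Phone    | Toys     
Lamp     | NULL     
Mouse    | NULL     
Router   | Tools    
Laptop   | Apparel  
Tablet   | Furniture
Webcam   | Apparel  
Keyboard | Tools    
Printer  | Apparel  


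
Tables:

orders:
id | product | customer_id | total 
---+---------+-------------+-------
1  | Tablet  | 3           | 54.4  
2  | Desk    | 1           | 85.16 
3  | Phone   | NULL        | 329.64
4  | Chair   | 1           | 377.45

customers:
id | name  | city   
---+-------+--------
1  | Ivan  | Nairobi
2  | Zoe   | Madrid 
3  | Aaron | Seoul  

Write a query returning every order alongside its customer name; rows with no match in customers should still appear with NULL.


LEFT JOIN keeps every row from orders (the left table); where customer_id has no match in customers, the customer columns become NULL. Walk through each order:
  - order 1 (Tablet): customer_id=3 -> matches Aaron
  - order 2 (Desk): customer_id=1 -> matches Ivan
  - order 3 (Phone): customer_id=NULL, no match -> kept with NULL
  - order 4 (Chair): customer_id=1 -> matches Ivan
All 4 rows appear; 1 has NULL customer.

SQL:
SELECT a.product, b.name AS customer
FROM orders a
LEFT JOIN customers b ON a.customer_id = b.id

Result:
product | customer
--------+---------
Tablet  | Aaron   
Desk    | Ivan    
Phone   | NULL    
Chair   | Ivan    


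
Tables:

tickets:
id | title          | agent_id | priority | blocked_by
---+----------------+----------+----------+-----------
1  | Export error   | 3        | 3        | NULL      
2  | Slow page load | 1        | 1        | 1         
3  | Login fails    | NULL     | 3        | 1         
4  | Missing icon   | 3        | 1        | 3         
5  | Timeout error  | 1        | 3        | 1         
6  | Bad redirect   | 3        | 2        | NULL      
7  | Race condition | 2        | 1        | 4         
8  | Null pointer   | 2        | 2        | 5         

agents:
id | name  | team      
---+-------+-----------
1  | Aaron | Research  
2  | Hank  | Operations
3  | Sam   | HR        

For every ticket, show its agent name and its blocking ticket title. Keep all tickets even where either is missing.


Two LEFT JOINs from the same base table tickets: one to agents via agent_id, one to tickets itself via blocked_by. Both are LEFT so every ticket is preserved.
Match against agents:
  - ticket 1 (Export error): agent_id=3 -> matches Sam
  - ticket 2 (Slow page load): agent_id=1 -> matches Aaron
  - ticket 3 (Login fails): agent_id=NULL, no match -> kept with NULL
  - ticket 4 (Missing icon): agent_id=3 -> matches Sam
  - ticket 5 (Timeout error): agent_id=1 -> matches Aaron
  - ticket 6 (Bad redirect): agent_id=3 -> matches Sam
  - ticket 7 (Race condition): agent_id=2 -> matches Hank
  - ticket 8 (Null pointer): agent_id=2 -> matches Hank
Match against tickets (self):
  - ticket 1 (Export error): blocked_by=NULL -> NULL
  - ticket 2 (Slow page load): blocked_by=1 -> Export error
  - ticket 3 (Login fails): blocked_by=1 -> Export error
  - ticket 4 (Missing icon): blocked_by=3 -> Login fails
  - ticket 5 (Timeout error): blocked_by=1 -> Export error
  - ticket 6 (Bad redirect): blocked_by=NULL -> NULL
  - ticket 7 (Race condition): blocked_by=4 -> Missing icon
  - ticket 8 (Null pointer): blocked_by=5 -> Timeout error

SQL:
SELECT a.title, b.name AS agent, c.title AS blocked_by
FROM tickets a
LEFT JOIN agents b ON a.agent_id = b.id
LEFT JOIN tickets c ON a.blocked_by = c.id

Result:
title          | agent | blocked_by   
---------------+-------+--------------
Export error   | Sam   | NULL         
Slow page load | Aaron | Export error 
Login fails    | NULL  | Export error 
Missing icon   | Sam   | Login fails  
Timeout error  | Aaron | Export error 
Bad redirect   | Sam   | NULL         
Race condition | Hank  | Missing icon 
Null pointer   | Hank  | Timeout error
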